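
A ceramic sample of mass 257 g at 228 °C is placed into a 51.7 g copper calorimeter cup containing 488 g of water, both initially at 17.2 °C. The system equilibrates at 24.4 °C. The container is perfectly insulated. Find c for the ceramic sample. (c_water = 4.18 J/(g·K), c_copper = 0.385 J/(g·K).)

c ≈ 0.283 J/(g·K)

Setting the total heat transfer to zero:
257·c·(24.4 − 228) + 488·4.18·(24.4 − 17.2) + 51.7·0.385·(24.4 − 17.2) = 0
-52325 c = -14830
c = -14830/-52325 ≈ 0.2834 J/(g·K)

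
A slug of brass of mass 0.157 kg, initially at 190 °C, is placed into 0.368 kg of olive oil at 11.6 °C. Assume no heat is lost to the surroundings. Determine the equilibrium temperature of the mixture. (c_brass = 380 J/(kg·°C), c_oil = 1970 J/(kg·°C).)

T_f ≈ 25.2 °C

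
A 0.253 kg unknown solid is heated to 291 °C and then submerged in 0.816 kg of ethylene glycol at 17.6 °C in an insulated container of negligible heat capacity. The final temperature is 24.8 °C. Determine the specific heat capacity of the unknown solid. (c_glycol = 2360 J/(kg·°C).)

Net heat exchanged in the isolated system is zero:
0.253·c·(24.8 − 291) + 0.816·2360·(24.8 − 17.6) = 0
-67.35 c = -13865
c = -13865/-67.35 ≈ 205.9 J/(kg·°C)

c ≈ 206 J/(kg·°C)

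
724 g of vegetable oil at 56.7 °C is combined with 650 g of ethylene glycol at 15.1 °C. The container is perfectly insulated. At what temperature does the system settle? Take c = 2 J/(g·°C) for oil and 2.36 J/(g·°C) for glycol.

T_f ≈ 35.3 °C

Net heat exchanged in the isolated system is zero:
724*2*(T − 56.7) + 650*2.36*(T − 15.1) = 0
1448(T − 56.7) + 1534(T − 15.1) = 0
(1448 + 1534) T = 1448*56.7 + 1534*15.1
T ≈ 35.30 °C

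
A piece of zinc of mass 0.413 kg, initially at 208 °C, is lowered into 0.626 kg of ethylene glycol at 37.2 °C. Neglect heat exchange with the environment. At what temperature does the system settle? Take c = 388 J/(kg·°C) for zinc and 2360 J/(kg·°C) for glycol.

T_f ≈ 53.9 °C

Setting the total heat transfer to zero:
0.413·388·(T − 208) + 0.626·2360·(T − 37.2) = 0
160.24(T − 208) + 1477.4(T − 37.2) = 0
(160.24 + 1477.4) T = 160.24·208 + 1477.4·37.2
T = 88289 / 1637.6 = 53.9 °C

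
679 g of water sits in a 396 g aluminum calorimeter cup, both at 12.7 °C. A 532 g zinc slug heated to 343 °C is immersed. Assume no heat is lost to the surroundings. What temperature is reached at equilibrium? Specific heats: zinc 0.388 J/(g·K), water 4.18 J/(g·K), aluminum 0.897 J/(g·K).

Let T be the final temperature. ΣQ_i = 0:
532·0.388·(T − 343) + 679·4.18·(T − 12.7) + 396·0.897·(T − 12.7) = 0
3399.8 T = 111357
T = 111357 / 3399.8 = 32.8 °C

T_f ≈ 32.8 °C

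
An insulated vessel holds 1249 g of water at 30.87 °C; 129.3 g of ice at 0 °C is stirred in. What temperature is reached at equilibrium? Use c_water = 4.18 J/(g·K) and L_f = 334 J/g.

T_f ≈ 20.5 °C

Energy conservation, ΣQ = 0:
melt ice: 129.3×334 = 43186; meltwater 0→T: 129.3×4.18×T = 540.47 T; water: 5220.8(T − 30.87)
5761.3 T = 161167 − 43186 = 117981
T ≈ 20.48 °C. Since T > 0 °C, the all-ice-melts assumption holds.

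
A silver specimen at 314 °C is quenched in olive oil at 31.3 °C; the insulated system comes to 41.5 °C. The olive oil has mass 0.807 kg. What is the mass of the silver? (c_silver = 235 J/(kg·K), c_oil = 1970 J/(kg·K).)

m ≈ 0.253 kg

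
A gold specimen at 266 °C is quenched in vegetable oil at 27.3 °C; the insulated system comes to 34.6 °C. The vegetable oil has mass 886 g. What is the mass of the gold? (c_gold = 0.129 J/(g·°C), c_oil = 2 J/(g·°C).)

Heat lost by the gold = heat gained by the oil:
m×0.129×(266 − 34.6) = 886×2×(34.6 − 27.3)
29.85 m = 12936  ⇒  m ≈ 433.3 g

m ≈ 433 g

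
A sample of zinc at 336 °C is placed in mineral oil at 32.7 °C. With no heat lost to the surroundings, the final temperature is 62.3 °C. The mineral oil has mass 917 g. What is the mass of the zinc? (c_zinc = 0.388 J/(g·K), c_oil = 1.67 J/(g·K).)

m ≈ 427 g

Let T be the final temperature. ΣQ_i = 0:
m·0.388·(62.3 − 336) + 917·1.67·(62.3 − 32.7) = 0
-106.2 m = -45329
m = -45329/-106.2 ≈ 426.8 g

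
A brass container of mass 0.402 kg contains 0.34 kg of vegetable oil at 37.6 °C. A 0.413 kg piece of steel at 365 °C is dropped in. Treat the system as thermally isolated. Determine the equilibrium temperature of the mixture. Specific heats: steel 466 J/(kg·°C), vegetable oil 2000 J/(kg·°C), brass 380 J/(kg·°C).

T_f ≈ 99.1 °C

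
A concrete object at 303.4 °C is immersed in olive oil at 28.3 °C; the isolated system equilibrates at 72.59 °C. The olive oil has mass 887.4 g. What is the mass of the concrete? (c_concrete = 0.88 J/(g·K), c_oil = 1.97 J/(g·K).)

|Q_concrete| = |Q_oil|:
m×0.88×(303.4 − 72.59) = 887.4×1.97×(72.59 − 28.3)
203.11 m = 77427  ⇒  m ≈ 381.2 g

m ≈ 381 g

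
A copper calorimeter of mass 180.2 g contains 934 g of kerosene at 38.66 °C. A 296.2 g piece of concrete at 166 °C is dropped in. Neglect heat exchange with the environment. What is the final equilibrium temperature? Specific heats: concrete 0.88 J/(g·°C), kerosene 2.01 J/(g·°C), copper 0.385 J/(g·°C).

T_f ≈ 53.7 °C

T_f = Σ m_i c_i T_i / Σ m_i c_i:
T_f = (260.66·166 + 1877.3·38.66 + 69.38·38.66) / (260.66 + 1877.3 + 69.38)
    = 118529 / 2207.4 ≈ 53.70 °C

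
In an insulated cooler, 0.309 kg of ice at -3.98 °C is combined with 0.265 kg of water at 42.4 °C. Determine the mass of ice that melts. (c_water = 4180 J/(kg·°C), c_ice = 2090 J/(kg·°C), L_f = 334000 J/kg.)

m_melted ≈ 0.133 kg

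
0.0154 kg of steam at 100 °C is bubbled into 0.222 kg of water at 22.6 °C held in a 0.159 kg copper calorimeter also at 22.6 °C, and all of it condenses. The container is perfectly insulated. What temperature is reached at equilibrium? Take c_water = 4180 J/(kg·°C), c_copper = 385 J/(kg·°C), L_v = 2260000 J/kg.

T_f ≈ 60.4 °C

Heat gained plus heat lost sum to zero:
steam→water at 100 °C releases m L_v = 0.0154×2260000 = 34804
  condensed water 100 °C→T: 64.37(T − 100)
  original water: 927.96(T − 22.6)
  cup: 61.22(T − 22.6)
1053.5 T = 34804 + 6437.2 + 22355 = 63597
T ≈ 60.36 °C (< 100 °C, so full condensation is consistent).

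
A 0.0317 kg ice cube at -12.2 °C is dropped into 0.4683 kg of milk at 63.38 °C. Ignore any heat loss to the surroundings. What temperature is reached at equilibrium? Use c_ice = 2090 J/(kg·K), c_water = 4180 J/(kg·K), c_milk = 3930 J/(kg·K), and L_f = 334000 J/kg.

Net heat exchanged in the isolated system is zero:
ice -12.2→0 °C: 0.0317·2090·12.2 = 808.29
  latent heat to melt: 0.0317·334000 = 10588
  meltwater 0→T: 0.0317·4180·T = 132.51 T
  milk: 1840.4(T − 63.38)
1972.9 T = 116646 − 11396 = 105250
T ≈ 53.35 °C (positive, so assuming full melt was valid).

T_f ≈ 53.3 °C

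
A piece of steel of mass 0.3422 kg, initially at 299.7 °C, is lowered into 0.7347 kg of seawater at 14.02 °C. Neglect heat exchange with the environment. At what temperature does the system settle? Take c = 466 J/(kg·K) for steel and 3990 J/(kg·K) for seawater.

T_f ≈ 28.8 °C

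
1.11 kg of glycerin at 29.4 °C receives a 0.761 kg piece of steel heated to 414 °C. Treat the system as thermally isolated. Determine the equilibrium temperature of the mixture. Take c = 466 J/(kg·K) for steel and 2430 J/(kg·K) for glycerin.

With ΣQ=0 the equilibrium temperature is the m·c-weighted mean:
T_f = (354.63·414 + 2697.3·29.4) / (354.63 + 2697.3)
    = 226116 / 3051.9 ≈ 74.09 °C

T_f ≈ 74.1 °C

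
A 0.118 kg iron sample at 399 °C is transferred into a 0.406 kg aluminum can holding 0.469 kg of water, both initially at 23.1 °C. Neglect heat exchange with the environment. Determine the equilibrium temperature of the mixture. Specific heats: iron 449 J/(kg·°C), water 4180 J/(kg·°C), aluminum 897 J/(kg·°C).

T_f ≈ 31.5 °C

Setting the total heat transfer to zero:
0.118*449*(T − 399) + 0.469*4180*(T − 23.1) + 0.406*897*(T − 23.1) = 0
2377.6 T = 74838
T ≈ 31.48 °C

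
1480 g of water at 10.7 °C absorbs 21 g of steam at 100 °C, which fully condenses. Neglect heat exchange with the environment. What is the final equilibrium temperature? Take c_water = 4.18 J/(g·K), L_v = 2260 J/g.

T_f ≈ 19.5 °C

Setting the total heat transfer to zero:
latent heat released on condensation: 21·2260 = 47460
  condensate cools 100→T: 21·4.18·(T − 100) = 87.78(T − 100)
  water warms: 1480·4.18·(T − 10.7) = 6186.4(T − 10.7)
6274.2 T = 47460 + 8778 + 66194 = 122432
T ≈ 19.51 °C (< 100 °C, so full condensation is consistent).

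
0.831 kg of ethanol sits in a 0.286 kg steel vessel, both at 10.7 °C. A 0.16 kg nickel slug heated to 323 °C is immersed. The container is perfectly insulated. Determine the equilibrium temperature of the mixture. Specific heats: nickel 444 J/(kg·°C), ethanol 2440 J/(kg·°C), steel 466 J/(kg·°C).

T_f ≈ 20.6 °C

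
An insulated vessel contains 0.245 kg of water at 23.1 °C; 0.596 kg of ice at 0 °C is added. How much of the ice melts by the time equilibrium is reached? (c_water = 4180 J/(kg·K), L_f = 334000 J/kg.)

Heat available from the water dropping to 0 °C: 0.245×4180×23.1 = 23657 J.
To melt every bit of ice: 0.596×334000 = 199064 J.
That's not enough to melt it all — equilibrium is at 0 °C with ice remaining.
m_melted×334000 = 23657  ⇒  m_melted ≈ 0.07083 kg.

m_melted ≈ 0.0708 kg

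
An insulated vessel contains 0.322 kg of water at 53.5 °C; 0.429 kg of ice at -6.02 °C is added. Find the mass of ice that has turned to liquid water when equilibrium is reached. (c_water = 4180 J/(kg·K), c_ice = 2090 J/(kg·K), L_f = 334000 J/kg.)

Water can give up m c ΔT = 0.322×4180×53.5 = 72009 J before reaching 0 °C.
Of that, 0.429×2090×6.02 = 5397.6 J goes to bring the ice to 0 °C, leaving 66611 J.
Fully melting the ice requires m_ice L_f = 0.429×334000 = 143286 J.
Since 66611 < 143286 J, not all the ice melts; equilibrium is at 0 °C.
m_melted×334000 = 66611  ⇒  m_melted ≈ 0.1994 kg.

m_melted ≈ 0.199 kg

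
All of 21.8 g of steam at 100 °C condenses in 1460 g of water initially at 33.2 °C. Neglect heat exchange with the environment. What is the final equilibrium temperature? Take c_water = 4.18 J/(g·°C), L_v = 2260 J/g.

T_f ≈ 42.1 °C

Net heat exchanged in the isolated system is zero:
steam→water at 100 °C releases m L_v = 21.8·2260 = 49268; condensate cools 100→T: 21.8·4.18·(T − 100) = 91.12(T − 100); original water: 6102.8(T − 33.2)
6193.9 T = 49268 + 9112.4 + 202613 = 260993
T ≈ 42.14 °C (< 100 °C, so full condensation is consistent).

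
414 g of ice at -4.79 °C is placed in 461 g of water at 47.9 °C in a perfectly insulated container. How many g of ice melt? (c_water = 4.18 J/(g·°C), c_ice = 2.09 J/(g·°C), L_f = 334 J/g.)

m_melted ≈ 264 g

Cooling the water to 0 °C releases 461·4.18·47.9 = 92302 J.
Of that, 414·2.09·4.79 = 4144.6 J goes to bring the ice to 0 °C, leaving 88158 J.
Melting all 414 g of ice would need 414·334 = 138276 J.
That's not enough to melt it all — equilibrium is at 0 °C with ice remaining.
m_melt = 88158 / L_f = 263.9 g.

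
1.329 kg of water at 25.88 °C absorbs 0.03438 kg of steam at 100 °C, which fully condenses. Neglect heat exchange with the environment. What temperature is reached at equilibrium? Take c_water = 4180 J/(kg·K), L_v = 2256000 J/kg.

Setting the total heat transfer to zero:
latent heat released on condensation: 0.03438×2256000 = 77561; condensate cools 100→T: 0.03438×4180×(T − 100) = 143.71(T − 100); original water: 5555.2(T − 25.88)
5698.9 T = 77561 + 14371 + 143769 = 235701
T ≈ 41.36 °C, under the boiling point, so the assumption holds.

T_f ≈ 41.4 °C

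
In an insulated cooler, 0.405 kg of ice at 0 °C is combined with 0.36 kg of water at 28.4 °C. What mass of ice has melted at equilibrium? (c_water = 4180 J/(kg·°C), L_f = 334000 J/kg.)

Water can give up m c ΔT = 0.36×4180×28.4 = 42736 J before reaching 0 °C.
Fully melting the ice requires m_ice L_f = 0.405×334000 = 135270 J.
That's not enough to melt it all — equilibrium is at 0 °C with ice remaining.
Mass melted = 42736/334000 ≈ 0.128 kg.

m_melted ≈ 0.128 kg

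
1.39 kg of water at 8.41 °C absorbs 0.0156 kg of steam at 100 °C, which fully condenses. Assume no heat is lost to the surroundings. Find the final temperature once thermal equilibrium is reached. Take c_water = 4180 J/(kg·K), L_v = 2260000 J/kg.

T_f ≈ 15.4 °C

Heat gained plus heat lost sum to zero:
latent heat released on condensation: 0.0156×2260000 = 35256; condensed water 100 °C→T: 65.21(T − 100); water warms: 1.39×4180×(T − 8.41) = 5810.2(T − 8.41)
5875.4 T = 35256 + 6520.8 + 48864 = 90641
T ≈ 15.43 °C (< 100 °C, so full condensation is consistent).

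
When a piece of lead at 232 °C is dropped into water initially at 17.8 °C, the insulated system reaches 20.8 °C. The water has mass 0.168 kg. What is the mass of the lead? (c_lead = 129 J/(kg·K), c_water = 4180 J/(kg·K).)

m ≈ 0.0773 kg

Heat lost by the lead = heat gained by the water:
m·129·(232 − 20.8) = 0.168·4180·(20.8 − 17.8)
27245 m = 2106.7  ⇒  m ≈ 0.07733 kg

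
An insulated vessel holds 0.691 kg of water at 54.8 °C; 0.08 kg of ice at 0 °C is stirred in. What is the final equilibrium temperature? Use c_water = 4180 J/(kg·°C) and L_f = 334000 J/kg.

T_f ≈ 40.8 °C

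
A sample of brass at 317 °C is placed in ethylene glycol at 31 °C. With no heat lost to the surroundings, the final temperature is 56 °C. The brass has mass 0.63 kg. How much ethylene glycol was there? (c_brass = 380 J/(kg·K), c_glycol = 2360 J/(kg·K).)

|Q_brass| = |Q_glycol|:
0.63×380×(317 − 56) = m×2360×(56 − 31)
59000 m = 62483  ⇒  m ≈ 1.059 kg

m ≈ 1.06 kg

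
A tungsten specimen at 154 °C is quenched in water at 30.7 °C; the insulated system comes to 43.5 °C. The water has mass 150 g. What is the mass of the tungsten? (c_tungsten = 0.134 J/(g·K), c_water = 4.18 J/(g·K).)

|Q_tungsten| = |Q_water|:
m×0.134×(154 − 43.5) = 150×4.18×(43.5 − 30.7)
14.81 m = 8025.6  ⇒  m ≈ 542 g

m ≈ 542 g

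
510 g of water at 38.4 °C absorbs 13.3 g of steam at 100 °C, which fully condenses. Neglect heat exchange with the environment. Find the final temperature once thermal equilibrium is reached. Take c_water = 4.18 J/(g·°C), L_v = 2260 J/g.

T_f ≈ 53.7 °C

Let T be the final temperature. ΣQ_i = 0:
steam→water at 100 °C releases m L_v = 13.3·2260 = 30058
  condensate cools 100→T: 13.3·4.18·(T − 100) = 55.59(T − 100)
  water warms: 510·4.18·(T − 38.4) = 2131.8(T − 38.4)
2187.4 T = 30058 + 5559.4 + 81861 = 117479
T ≈ 53.71 °C — below 100 °C, confirming all the steam condensed.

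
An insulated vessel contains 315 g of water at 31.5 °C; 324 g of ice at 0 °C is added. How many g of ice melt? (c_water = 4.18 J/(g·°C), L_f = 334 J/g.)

m_melted ≈ 124 g

Heat available from the water dropping to 0 °C: 315×4.18×31.5 = 41476 J.
To melt every bit of ice: 324×334 = 108216 J.
41476 J < 108216 J, so only part of the ice melts and the system sits at 0 °C.
Mass melted = 41476/334 ≈ 124.2 g.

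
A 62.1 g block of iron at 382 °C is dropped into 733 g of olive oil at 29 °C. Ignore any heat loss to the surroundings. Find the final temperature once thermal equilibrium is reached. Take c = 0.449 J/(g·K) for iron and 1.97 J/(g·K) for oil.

T_f ≈ 35.7 °C

With ΣQ=0 the equilibrium temperature is the m·c-weighted mean:
T_f = (27.88*382 + 1444*29) / (27.88 + 1444)
    = 52528 / 1471.9 ≈ 35.69 °C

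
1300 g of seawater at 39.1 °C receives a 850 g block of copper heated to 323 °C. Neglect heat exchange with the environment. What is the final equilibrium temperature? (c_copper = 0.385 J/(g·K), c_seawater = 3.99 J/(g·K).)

T_f ≈ 55.9 °C

Conservation of energy gives ΣQ = 0:
850×0.385×(T − 323) + 1300×3.99×(T − 39.1) = 0
327.25(T − 323) + 5187(T − 39.1) = 0
(327.25 + 5187) T = 327.25×323 + 5187×39.1
T = 308513 / 5514.2 = 55.9 °C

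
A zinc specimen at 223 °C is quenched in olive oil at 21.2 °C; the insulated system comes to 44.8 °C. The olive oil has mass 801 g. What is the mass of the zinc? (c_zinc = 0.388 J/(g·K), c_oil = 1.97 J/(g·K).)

m ≈ 539 g

Heat lost by the zinc = heat gained by the oil:
m×0.388×(223 − 44.8) = 801×1.97×(44.8 − 21.2)
69.14 m = 37240  ⇒  m ≈ 538.6 g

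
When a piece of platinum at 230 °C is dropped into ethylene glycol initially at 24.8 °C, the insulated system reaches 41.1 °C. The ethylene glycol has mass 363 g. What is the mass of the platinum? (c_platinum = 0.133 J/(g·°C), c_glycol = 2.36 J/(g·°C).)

Let T be the final temperature. ΣQ_i = 0:
m·0.133·(41.1 − 230) + 363·2.36·(41.1 − 24.8) = 0
-25.12 m = -13964
m = -13964/-25.12 ≈ 555.8 g

m ≈ 556 g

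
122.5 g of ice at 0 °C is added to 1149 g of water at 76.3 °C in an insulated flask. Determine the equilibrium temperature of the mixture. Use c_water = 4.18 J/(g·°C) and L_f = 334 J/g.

T_f ≈ 61.3 °C

Setting the total heat transfer to zero:
fusion: m_ice L_f = 122.5×334 = 40915; meltwater 0→T: 122.5×4.18×T = 512.05 T; water cools: 1149×4.18×(T − 76.3) = 4802.8(T − 76.3)
5314.9 T = 366455 − 40915 = 325540
T ≈ 61.25 °C. Since T > 0 °C, the all-ice-melts assumption holds.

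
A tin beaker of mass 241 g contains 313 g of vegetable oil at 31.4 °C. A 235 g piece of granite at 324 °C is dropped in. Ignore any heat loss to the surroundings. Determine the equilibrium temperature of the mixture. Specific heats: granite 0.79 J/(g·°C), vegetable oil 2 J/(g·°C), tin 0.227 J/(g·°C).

T_f ≈ 94.1 °C

Heat gained plus heat lost sum to zero:
235*0.79*(T − 324) + 313*2*(T − 31.4) + 241*0.227*(T − 31.4) = 0
185.65(T − 324) + 626(T − 31.4) + 54.71(T − 31.4) = 0
(185.65 + 626 + 54.71) T = 185.65*324 + 626*31.4 + 54.71*31.4
T = 81525 / 866.36 = 94.1 °C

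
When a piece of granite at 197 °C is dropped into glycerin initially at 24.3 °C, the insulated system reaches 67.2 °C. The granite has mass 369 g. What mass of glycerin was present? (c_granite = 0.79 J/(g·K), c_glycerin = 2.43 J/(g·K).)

m ≈ 363 g

Net heat exchanged in the isolated system is zero:
369·0.79·(67.2 − 197) + m·2.43·(67.2 − 24.3) = 0
104.25 m = 37838
m = 37838/104.25 ≈ 363 g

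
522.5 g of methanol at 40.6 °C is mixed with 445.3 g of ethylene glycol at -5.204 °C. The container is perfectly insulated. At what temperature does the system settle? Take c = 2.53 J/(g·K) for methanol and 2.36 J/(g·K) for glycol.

Energy conservation, ΣQ = 0:
522.5*2.53*(T − 40.6) + 445.3*2.36*(T − (-5.204)) = 0
1321.9(T − 40.6) + 1050.9(T − (-5.204)) = 0
(1321.9 + 1050.9) T = 1321.9*40.6 + 1050.9*(-5.204)
T = 48201 / 2372.8 = 20.3 °C

T_f ≈ 20.3 °C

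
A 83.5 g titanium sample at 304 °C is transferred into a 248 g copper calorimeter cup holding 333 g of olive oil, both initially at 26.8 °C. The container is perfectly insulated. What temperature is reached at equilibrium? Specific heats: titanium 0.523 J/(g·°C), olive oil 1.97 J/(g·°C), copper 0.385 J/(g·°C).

T_f ≈ 42.0 °C

Setting the total heat transfer to zero:
83.5·0.523·(T − 304) + 333·1.97·(T − 26.8) + 248·0.385·(T − 26.8) = 0
43.67(T − 304) + 656.01(T − 26.8) + 95.48(T − 26.8) = 0
795.16 T = 33416
T = 33416 / 795.16 = 42 °C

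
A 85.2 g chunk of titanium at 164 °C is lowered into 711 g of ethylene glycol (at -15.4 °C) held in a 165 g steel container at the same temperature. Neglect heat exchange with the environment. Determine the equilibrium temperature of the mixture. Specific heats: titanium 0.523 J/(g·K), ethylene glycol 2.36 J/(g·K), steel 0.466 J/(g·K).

Setting the total heat transfer to zero:
85.2*0.523*(T − 164) + 711*2.36*(T − (-15.4)) + 165*0.466*(T − (-15.4)) = 0
44.56(T − 164) + 1678(T − (-15.4)) + 76.89(T − (-15.4)) = 0
(44.56 + 1678 + 76.89) T = 44.56*164 + 1678*(-15.4) + 76.89*(-15.4)
T = -19717 / 1799.4 = -11 °C

T_f ≈ -11.0 °C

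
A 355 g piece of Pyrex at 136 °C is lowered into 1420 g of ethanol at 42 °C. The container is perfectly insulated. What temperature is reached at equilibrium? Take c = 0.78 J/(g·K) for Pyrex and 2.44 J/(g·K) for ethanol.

Heat lost by the Pyrex equals heat gained by the ethanol:
355·0.78·(136 − T) = 1420·2.44·(T − 42)
276.9(136 − T) = 3464.8(T − 42)
3741.7 T = 183180  ⇒  T ≈ 48.96 °C

T_f ≈ 49.0 °C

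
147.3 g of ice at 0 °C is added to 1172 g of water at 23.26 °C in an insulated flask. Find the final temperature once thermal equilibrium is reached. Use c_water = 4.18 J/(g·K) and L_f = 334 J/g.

Conservation of energy gives ΣQ = 0:
melt ice: 147.3×334 = 49198; meltwater 0→T: 147.3×4.18×T = 615.71 T; water: 4899(T − 23.26)
5514.7 T = 113950 − 49198 = 64752
T ≈ 11.74 °C (positive, so assuming full melt was valid).

T_f ≈ 11.7 °C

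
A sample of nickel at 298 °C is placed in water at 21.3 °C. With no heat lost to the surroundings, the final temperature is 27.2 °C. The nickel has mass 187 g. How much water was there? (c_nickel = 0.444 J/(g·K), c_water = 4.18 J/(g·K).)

m ≈ 912 g

Let T be the final temperature. ΣQ_i = 0:
187×0.444×(27.2 − 298) + m×4.18×(27.2 − 21.3) = 0
24.66 m = 22484
m = 22484/24.66 ≈ 911.7 g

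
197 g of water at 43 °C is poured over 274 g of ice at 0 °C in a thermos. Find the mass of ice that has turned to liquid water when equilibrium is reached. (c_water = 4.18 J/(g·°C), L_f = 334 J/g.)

m_melted ≈ 106 g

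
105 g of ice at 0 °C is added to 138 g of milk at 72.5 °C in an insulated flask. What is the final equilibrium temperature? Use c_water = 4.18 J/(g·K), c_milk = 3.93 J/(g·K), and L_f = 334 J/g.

Energy conservation, ΣQ = 0:
latent heat to melt: 105×334 = 35070
  meltwater 0→T: 105×4.18×T = 438.9 T
  milk: 542.34(T − 72.5)
981.24 T = 39320 − 35070 = 4249.7
T ≈ 4.33 °C (positive, so assuming full melt was valid).

T_f ≈ 4.3 °C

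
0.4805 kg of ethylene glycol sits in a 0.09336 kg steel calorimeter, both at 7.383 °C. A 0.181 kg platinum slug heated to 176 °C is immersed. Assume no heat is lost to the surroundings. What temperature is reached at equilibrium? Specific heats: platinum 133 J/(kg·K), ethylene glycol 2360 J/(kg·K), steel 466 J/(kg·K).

T_f ≈ 10.8 °C

T_f is the heat-capacity-weighted average of the initial temperatures:
T_f = (24.07×176 + 1134×7.383 + 43.51×7.383) / (24.07 + 1134 + 43.51)
    = 12930 / 1201.6 ≈ 10.76 °C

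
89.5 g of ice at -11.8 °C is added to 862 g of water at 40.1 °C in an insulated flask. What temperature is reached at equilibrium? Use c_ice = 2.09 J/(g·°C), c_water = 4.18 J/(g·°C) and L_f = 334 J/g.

T_f ≈ 28.3 °C

Energy conservation, ΣQ = 0:
ice -11.8→0 °C: 89.5·2.09·11.8 = 2207.2; latent heat to melt: 89.5·334 = 29893; warm the meltwater: 374.11 T; water: 3603.2(T − 40.1)
3977.3 T = 144487 − 32100 = 112386
T ≈ 28.26 °C (positive, so assuming full melt was valid).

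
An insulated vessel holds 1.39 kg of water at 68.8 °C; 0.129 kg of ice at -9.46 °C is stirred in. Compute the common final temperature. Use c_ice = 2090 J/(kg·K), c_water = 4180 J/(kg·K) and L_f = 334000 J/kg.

Sum of m c ΔT and latent-heat terms is zero:
ice -9.46→0 °C: 0.129·2090·9.46 = 2550.5; fusion: m_ice L_f = 0.129·334000 = 43086; warm the meltwater: 539.22 T; water: 5810.2(T − 68.8)
6349.4 T = 399742 − 45637 = 354105
T ≈ 55.77 °C (positive, so assuming full melt was valid).

T_f ≈ 55.8 °C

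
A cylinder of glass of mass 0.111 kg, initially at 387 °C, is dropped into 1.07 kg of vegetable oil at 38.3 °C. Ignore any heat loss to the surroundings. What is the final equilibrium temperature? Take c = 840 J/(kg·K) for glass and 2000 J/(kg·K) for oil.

Energy conservation, ΣQ = 0:
0.111×840×(T − 387) + 1.07×2000×(T − 38.3) = 0
2233.2 T = 118046
T = 118046/2233.2 ≈ 52.86 °C

T_f ≈ 52.9 °C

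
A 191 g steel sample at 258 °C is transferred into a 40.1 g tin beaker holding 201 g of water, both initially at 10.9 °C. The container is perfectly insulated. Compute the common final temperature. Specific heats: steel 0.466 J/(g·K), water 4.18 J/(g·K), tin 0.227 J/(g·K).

T_f ≈ 34.3 °C

Heat gained plus heat lost sum to zero:
191*0.466*(T − 258) + 201*4.18*(T − 10.9) + 40.1*0.227*(T − 10.9) = 0
89.01(T − 258) + 840.18(T − 10.9) + 9.103(T − 10.9) = 0
(89.01 + 840.18 + 9.103) T = 89.01*258 + 840.18*10.9 + 9.103*10.9
T = 32221 / 938.29 = 34.3 °C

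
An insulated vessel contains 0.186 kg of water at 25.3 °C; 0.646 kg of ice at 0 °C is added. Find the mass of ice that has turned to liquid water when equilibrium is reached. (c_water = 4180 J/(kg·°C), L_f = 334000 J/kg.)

m_melted ≈ 0.0589 kg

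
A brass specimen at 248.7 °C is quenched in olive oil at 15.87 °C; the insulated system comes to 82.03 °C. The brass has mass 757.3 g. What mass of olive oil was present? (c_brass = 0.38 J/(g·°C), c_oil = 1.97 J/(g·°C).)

m ≈ 368 g

Taking heat into each body as positive, Σ m c ΔT = 0:
757.3×0.38×(82.03 − 248.7) + m×1.97×(82.03 − 15.87) = 0
130.34 m = 47963
m = 47963/130.34 ≈ 368 g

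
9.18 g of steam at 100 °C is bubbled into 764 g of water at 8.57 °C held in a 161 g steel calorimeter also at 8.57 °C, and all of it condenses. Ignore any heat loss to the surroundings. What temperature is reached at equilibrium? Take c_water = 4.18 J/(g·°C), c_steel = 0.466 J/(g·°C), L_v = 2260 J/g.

Taking heat into each body as positive, Σ m c ΔT = 0:
latent heat released on condensation: 9.18×2260 = 20747; condensate cools 100→T: 9.18×4.18×(T − 100) = 38.37(T − 100); original water: 3193.5(T − 8.57); steel cup: 161×0.466×(T − 8.57) = 75.03(T − 8.57)
3306.9 T = 20747 + 3837.2 + 28011 = 52595
T ≈ 15.90 °C, under the boiling point, so the assumption holds.

T_f ≈ 15.9 °C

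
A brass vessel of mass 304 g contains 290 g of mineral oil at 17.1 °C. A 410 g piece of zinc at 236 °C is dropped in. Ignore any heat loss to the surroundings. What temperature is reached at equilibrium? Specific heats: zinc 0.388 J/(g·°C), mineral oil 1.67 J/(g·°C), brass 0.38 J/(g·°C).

Taking heat into each body as positive, Σ m c ΔT = 0:
410*0.388*(T − 236) + 290*1.67*(T − 17.1) + 304*0.38*(T − 17.1) = 0
(159.08 + 484.3 + 115.52) T = 159.08*236 + 484.3*17.1 + 115.52*17.1
T ≈ 62.99 °C

T_f ≈ 63.0 °C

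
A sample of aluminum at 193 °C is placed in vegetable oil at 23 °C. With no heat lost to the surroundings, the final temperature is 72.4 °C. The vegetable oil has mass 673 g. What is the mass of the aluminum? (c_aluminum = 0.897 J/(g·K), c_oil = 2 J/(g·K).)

Net heat exchanged in the isolated system is zero:
m·0.897·(72.4 − 193) + 673·2·(72.4 − 23) = 0
-108.18 m = -66492
m = -66492/-108.18 ≈ 614.7 g

m ≈ 615 g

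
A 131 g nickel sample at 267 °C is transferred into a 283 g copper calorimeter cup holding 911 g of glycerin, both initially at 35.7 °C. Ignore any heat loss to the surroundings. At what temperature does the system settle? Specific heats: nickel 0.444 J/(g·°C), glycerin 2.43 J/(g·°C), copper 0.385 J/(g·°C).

Energy conservation, ΣQ = 0:
131·0.444·(T − 267) + 911·2.43·(T − 35.7) + 283·0.385·(T − 35.7) = 0
58.16(T − 267) + 2213.7(T − 35.7) + 108.95(T − 35.7) = 0
(58.16 + 2213.7 + 108.95) T = 58.16·267 + 2213.7·35.7 + 108.95·35.7
T = 98450 / 2380.8 = 41.4 °C

T_f ≈ 41.4 °C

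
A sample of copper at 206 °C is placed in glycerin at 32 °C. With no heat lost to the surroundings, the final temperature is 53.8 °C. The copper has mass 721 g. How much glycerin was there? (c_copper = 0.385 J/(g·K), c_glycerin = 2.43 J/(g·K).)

m ≈ 798 g

Let T be the final temperature. ΣQ_i = 0:
721×0.385×(53.8 − 206) + m×2.43×(53.8 − 32) = 0
52.97 m = 42248
m = 42248/52.97 ≈ 797.5 g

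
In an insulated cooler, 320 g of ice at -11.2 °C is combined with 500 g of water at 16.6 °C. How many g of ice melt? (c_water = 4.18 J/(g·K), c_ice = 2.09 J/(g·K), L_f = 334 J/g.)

m_melted ≈ 81.4 g

Water can give up m c ΔT = 500×4.18×16.6 = 34694 J before reaching 0 °C.
Of that, 320×2.09×11.2 = 7490.6 J goes to bring the ice to 0 °C, leaving 27203 J.
Fully melting the ice requires m_ice L_f = 320×334 = 106880 J.
27203 J < 106880 J, so only part of the ice melts and the system sits at 0 °C.
Mass melted = 27203/334 ≈ 81.45 g.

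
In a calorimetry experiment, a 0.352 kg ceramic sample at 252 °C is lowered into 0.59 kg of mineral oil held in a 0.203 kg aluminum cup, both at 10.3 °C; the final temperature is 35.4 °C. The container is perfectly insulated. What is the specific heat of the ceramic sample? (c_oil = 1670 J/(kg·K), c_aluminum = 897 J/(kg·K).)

Setting the total heat transfer to zero:
0.352×c×(35.4 − 252) + 0.59×1670×(35.4 − 10.3) + 0.203×897×(35.4 − 10.3) = 0
-76.24 c = -29302
c = -29302/-76.24 ≈ 384.3 J/(kg·K)

c ≈ 384 J/(kg·K)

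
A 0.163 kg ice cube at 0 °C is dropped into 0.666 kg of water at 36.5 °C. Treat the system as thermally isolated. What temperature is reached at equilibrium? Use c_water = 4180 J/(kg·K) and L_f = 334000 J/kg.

Taking heat into each body as positive, Σ m c ΔT = 0:
latent heat to melt: 0.163×334000 = 54442
  meltwater 0→T: 0.163×4180×T = 681.34 T
  water cools: 0.666×4180×(T − 36.5) = 2783.9(T − 36.5)
3465.2 T = 101612 − 54442 = 47170
T ≈ 13.61 °C (positive, so assuming full melt was valid).

T_f ≈ 13.6 °C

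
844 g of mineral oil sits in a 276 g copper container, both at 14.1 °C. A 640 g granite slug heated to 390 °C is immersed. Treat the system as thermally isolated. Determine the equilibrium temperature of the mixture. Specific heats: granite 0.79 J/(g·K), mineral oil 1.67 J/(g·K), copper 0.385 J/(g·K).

T_f ≈ 108.1 °C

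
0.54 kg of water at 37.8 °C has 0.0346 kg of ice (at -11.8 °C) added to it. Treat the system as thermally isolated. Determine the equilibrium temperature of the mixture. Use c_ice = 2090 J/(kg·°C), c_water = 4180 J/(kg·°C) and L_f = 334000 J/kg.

T_f ≈ 30.4 °C

Setting the total heat transfer to zero:
ice -11.8→0 °C: 0.0346×2090×11.8 = 853.31; melt ice: 0.0346×334000 = 11556; warm the meltwater: 144.63 T; water cools: 0.54×4180×(T − 37.8) = 2257.2(T − 37.8)
2401.8 T = 85322 − 12410 = 72912
T ≈ 30.36 °C (positive, so assuming full melt was valid).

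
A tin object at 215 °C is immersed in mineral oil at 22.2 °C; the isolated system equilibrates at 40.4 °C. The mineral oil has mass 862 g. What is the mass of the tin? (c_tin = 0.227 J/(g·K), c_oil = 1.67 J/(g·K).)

Energy conservation, ΣQ = 0:
m·0.227·(40.4 − 215) + 862·1.67·(40.4 − 22.2) = 0
-39.63 m = -26200
m = -26200/-39.63 ≈ 661 g

m ≈ 661 g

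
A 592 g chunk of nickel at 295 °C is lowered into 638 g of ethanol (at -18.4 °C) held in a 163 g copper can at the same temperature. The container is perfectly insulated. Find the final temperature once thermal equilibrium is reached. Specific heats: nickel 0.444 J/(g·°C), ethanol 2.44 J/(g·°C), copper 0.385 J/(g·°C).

T_f ≈ 25.4 °C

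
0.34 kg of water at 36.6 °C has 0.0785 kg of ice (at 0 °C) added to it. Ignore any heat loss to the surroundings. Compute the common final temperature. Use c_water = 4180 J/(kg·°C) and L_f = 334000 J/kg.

T_f ≈ 14.7 °C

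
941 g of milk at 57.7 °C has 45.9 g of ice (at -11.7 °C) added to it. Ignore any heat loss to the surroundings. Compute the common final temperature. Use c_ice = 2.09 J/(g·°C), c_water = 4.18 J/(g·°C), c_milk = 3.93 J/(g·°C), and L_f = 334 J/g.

Energy conservation, ΣQ = 0:
warm ice to 0 °C: 45.9·2.09·(0 − (-11.7)) = 1122.4
  melt ice: 45.9·334 = 15331
  meltwater 0→T: 45.9·4.18·T = 191.86 T
  milk cools: 941·3.93·(T − 57.7) = 3698.1(T − 57.7)
3890 T = 213382 − 16453 = 196929
T ≈ 50.62 °C (positive, so assuming full melt was valid).

T_f ≈ 50.6 °C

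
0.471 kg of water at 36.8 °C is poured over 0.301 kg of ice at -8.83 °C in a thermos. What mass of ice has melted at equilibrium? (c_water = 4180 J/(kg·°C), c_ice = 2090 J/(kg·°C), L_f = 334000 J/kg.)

m_melted ≈ 0.2 kg

Water can give up m c ΔT = 0.471·4180·36.8 = 72451 J before reaching 0 °C.
Of that, 0.301·2090·8.83 = 5554.9 J goes to bring the ice to 0 °C, leaving 66896 J.
Melting all 0.301 kg of ice would need 0.301·334000 = 100534 J.
That's not enough to melt it all — equilibrium is at 0 °C with ice remaining.
m_melt = 66896 / L_f = 0.2003 kg.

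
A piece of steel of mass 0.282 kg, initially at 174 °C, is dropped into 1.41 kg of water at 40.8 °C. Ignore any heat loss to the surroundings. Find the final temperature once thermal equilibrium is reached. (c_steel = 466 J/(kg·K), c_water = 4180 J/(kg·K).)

T_f ≈ 43.7 °C

Set heat shed by the hot body equal to heat absorbed by the cold body:
0.282×466×(174 − T) = 1.41×4180×(T − 40.8)
131.41(174 − T) = 5893.8(T − 40.8)
6025.2 T = 263333  ⇒  T ≈ 43.71 °C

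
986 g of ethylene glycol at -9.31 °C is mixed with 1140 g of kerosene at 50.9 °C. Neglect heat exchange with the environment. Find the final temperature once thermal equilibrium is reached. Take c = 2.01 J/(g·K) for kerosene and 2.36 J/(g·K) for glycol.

T_f ≈ 20.6 °C

With ΣQ=0 the equilibrium temperature is the m·c-weighted mean:
T_f = (2291.4*50.9 + 2327*(-9.31)) / (2291.4 + 2327)
    = 94968 / 4618.4 ≈ 20.56 °C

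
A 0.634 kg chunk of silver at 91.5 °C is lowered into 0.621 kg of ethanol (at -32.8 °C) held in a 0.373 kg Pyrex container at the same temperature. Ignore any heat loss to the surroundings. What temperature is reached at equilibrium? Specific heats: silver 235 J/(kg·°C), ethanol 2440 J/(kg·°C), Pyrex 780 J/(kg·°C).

T_f ≈ -23.3 °C

Energy conservation, ΣQ = 0:
0.634*235*(T − 91.5) + 0.621*2440*(T − (-32.8)) + 0.373*780*(T − (-32.8)) = 0
1955.2 T = -45610
T = -45610 / 1955.2 = -23.3 °C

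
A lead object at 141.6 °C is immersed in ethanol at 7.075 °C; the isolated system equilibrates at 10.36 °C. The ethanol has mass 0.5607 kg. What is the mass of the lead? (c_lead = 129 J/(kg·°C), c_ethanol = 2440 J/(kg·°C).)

m ≈ 0.265 kg

Heat lost by the lead = heat gained by the ethanol:
m·129·(141.6 − 10.36) = 0.5607·2440·(10.36 − 7.075)
16930 m = 4494.2  ⇒  m ≈ 0.2655 kg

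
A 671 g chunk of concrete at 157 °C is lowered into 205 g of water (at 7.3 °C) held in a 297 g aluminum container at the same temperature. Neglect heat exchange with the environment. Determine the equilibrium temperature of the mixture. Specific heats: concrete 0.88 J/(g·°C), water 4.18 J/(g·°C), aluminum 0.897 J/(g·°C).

Energy conservation, ΣQ = 0:
671·0.88·(T − 157) + 205·4.18·(T − 7.3) + 297·0.897·(T − 7.3) = 0
1713.8 T = 100906
T = 100906/1713.8 ≈ 58.88 °C

T_f ≈ 58.9 °C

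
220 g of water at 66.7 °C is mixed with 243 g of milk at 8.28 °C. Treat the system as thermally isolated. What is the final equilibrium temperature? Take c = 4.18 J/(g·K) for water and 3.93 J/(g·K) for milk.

T_f ≈ 36.9 °C

Taking heat into each body as positive, Σ m c ΔT = 0:
220×4.18×(T − 66.7) + 243×3.93×(T − 8.28) = 0
919.6(T − 66.7) + 954.99(T − 8.28) = 0
1874.6 T = 69245
T ≈ 36.94 °C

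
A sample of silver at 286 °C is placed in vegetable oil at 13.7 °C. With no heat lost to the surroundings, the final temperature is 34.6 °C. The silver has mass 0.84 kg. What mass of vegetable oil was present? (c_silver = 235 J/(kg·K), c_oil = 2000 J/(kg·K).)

m ≈ 1.19 kg

|Q_silver| = |Q_oil|:
0.84·235·(286 − 34.6) = m·2000·(34.6 − 13.7)
41800 m = 49626  ⇒  m ≈ 1.187 kg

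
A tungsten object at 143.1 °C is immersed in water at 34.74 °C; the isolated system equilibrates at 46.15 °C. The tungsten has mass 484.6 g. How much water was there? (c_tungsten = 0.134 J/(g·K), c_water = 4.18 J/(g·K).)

Setting the total heat transfer to zero:
484.6·0.134·(46.15 − 143.1) + m·4.18·(46.15 − 34.74) = 0
47.69 m = 6295.6
m = 6295.6/47.69 ≈ 132 g

m ≈ 132 g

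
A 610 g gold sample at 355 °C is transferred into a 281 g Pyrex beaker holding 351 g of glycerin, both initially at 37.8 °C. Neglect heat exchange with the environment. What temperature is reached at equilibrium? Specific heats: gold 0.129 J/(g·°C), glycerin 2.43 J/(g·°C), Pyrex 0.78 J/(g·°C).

Let T be the final temperature. ΣQ_i = 0:
610×0.129×(T − 355) + 351×2.43×(T − 37.8) + 281×0.78×(T − 37.8) = 0
1150.8 T = 68461
T = 68461/1150.8 ≈ 59.49 °C

T_f ≈ 59.5 °C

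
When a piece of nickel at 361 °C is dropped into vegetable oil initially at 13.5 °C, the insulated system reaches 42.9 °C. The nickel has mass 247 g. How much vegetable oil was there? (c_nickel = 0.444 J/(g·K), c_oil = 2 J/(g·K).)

m ≈ 593 g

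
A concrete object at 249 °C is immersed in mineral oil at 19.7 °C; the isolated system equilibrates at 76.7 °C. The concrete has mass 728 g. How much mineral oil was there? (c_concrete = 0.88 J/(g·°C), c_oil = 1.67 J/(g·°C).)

Let T be the final temperature. ΣQ_i = 0:
728×0.88×(76.7 − 249) + m×1.67×(76.7 − 19.7) = 0
95.19 m = 110382
m = 110382/95.19 ≈ 1160 g

m ≈ 1160 g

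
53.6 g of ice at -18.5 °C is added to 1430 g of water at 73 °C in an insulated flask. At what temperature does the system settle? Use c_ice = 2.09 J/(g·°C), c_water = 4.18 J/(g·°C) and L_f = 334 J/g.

Setting the total heat transfer to zero:
warm ice to 0 °C: 53.6·2.09·(0 − (-18.5)) = 2072.4
  fusion: m_ice L_f = 53.6·334 = 17902
  warm the meltwater: 224.05 T
  water cools: 1430·4.18·(T − 73) = 5977.4(T − 73)
6201.4 T = 436350 − 19975 = 416375
T ≈ 67.14 °C (positive, so assuming full melt was valid).

T_f ≈ 67.1 °C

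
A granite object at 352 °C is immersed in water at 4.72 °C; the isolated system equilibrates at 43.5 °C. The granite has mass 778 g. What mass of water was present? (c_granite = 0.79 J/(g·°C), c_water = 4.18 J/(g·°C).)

m ≈ 1170 g

|Q_granite| = |Q_water|:
778·0.79·(352 − 43.5) = m·4.18·(43.5 − 4.72)
162.1 m = 189610  ⇒  m ≈ 1170 g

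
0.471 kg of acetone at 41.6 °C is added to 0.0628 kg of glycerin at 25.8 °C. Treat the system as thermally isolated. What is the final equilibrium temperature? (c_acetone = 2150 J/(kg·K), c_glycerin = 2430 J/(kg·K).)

Heat lost by the acetone equals heat gained by the glycerin:
0.471×2150×(41.6 − T) = 0.0628×2430×(T − 25.8)
1012.6(41.6 − T) = 152.6(T − 25.8)
1165.3 T = 46063  ⇒  T ≈ 39.53 °C

T_f ≈ 39.5 °C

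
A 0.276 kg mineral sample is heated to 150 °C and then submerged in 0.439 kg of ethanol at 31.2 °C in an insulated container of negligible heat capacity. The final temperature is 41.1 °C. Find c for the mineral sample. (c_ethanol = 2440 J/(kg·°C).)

c ≈ 353 J/(kg·°C)

Let T be the final temperature. ΣQ_i = 0:
0.276×c×(41.1 − 150) + 0.439×2440×(41.1 − 31.2) = 0
-30.06 c = -10604
c = -10604/-30.06 ≈ 352.8 J/(kg·°C)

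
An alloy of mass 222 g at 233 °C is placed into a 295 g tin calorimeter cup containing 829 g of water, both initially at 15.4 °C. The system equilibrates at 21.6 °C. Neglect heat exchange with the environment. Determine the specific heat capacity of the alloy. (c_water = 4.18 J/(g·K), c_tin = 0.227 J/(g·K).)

c ≈ 0.467 J/(g·K)

Taking heat into each body as positive, Σ m c ΔT = 0:
222·c·(21.6 − 233) + 829·4.18·(21.6 − 15.4) + 295·0.227·(21.6 − 15.4) = 0
-46931 c = -21900
c = -21900/-46931 ≈ 0.4666 J/(g·K)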